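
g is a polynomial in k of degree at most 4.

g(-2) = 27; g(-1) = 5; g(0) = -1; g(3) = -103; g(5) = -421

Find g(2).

Write g(k) = ak^4 + bk³ + ck² + dk + e; the 5 given values yield a linear system in the 5 coefficients.
Solving, the leading coefficient vanishes, and g(k) = -3k³ - k² - 4k - 1.
Then g(2) = -37.

-37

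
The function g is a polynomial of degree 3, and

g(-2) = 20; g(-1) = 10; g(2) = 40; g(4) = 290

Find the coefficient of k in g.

Write g(k) = ak³ + bk² + ck + d; the 4 given values yield a linear system in the 4 coefficients.
Solving, g(k) = 3k³ + 8k² - 7k - 2.
The coefficient of k is -7.

-7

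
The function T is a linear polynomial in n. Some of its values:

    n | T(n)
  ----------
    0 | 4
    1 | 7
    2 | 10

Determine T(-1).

1

First differences: 3, 3.
Level-1 differences are constant, so T has degree 1.
Fitting a degree-1 polynomial gives T(n) = 3n + 4.
Then T(-1) = 1.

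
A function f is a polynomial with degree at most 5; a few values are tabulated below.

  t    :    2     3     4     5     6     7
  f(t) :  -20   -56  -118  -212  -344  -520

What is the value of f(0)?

Write f(t) = at^5 + bt^4 + ct³ + dt² + et + p; the 6 given values yield a linear system in the 6 coefficients.
Solving, the top 2 coefficients vanish, and f(t) = -t³ - 4t² + 3t - 2.
Then f(0) = -2.

-2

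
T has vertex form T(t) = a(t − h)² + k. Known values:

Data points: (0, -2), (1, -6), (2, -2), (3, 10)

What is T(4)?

30

First differences -4, 4, 12; second difference 8 = 2a, so a = 4.
Expanding, the t-coefficient is −2ah = -8h; matching it to the data gives h = 1, and then k = -6.
So T(t) = 4(t − 1)² − 6.
T(4) = 4·3² − 6 = 30.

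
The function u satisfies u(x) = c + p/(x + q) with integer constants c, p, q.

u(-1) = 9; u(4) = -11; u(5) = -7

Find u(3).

(u(x) − c)(x + q) = p for each data point; the three points give a linear system in c and q, then p follows.
Solving: c = 1, q = -2, p = -24, so u(x) = 1 − 24/(x − 2).
Then u(3) = 1 − 24/1 = -23.

-23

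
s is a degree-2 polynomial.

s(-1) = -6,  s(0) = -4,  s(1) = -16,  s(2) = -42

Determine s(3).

-82

Write s(m) = am² + bm + c; the 4 given values yield a linear system in the 3 coefficients.
Solving, s(m) = -7m² - 5m - 4.
Then s(3) = -82.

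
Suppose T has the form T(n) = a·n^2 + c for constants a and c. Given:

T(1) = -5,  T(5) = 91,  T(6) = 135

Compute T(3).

27

From T(1) = -5 and T(5) = 91: 1a + c = -5 and 25a + c = 91.
Subtracting: 24a = 96, so a = 4; then c = -5 − 4·1 = -9.
So T(n) = 4n² − 9, and T(3) = 27.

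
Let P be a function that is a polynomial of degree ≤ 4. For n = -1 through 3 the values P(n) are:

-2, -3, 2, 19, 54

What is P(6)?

First differences: -1, 5, 17, 35. Second differences: 6, 12, 18. Third differences: 6, 6.
Level-3 differences are constant, so P has degree 3.
Fitting a degree-3 polynomial gives P(n) = n³ + 3n² + n - 3.
Then P(6) = 327.

327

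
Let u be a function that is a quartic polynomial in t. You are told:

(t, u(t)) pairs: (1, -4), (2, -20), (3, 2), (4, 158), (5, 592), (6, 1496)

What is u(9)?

First differences: -16, 22, 156, 434, 904. Second differences: 38, 134, 278, 470. Third differences: 96, 144, 192. Fourth differences: 48, 48.
Level-4 differences are constant, so u has degree 4.
Fitting a degree-4 polynomial gives u(t) = 2t^4 - 4t³ - 7t² + 3t + 2.
Then u(9) = 9668.

9668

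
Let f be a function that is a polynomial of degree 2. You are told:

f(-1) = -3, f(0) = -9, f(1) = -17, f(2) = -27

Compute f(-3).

3

First differences: -6, -8, -10. Second differences: -2, -2.
Level-2 differences are constant, so f has degree 2.
Fitting a degree-2 polynomial gives f(k) = -k² - 7k - 9.
Then f(-3) = 3.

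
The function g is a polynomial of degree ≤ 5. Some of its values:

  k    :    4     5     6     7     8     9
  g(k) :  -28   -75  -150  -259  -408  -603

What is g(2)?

6

First differences: -47, -75, -109, -149, -195. Second differences: -28, -34, -40, -46. Third differences: -6, -6, -6.
Level-3 differences are constant, so g has degree 3.
Fitting a degree-3 polynomial gives g(k) = -k³ + k² + 5k.
Then g(2) = 6.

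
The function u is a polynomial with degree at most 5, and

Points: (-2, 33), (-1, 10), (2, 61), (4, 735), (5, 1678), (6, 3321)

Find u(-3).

126

Write u(n) = an^5 + bn^4 + cn³ + dn² + en + p; the 6 given values yield a linear system in the 6 coefficients.
Solving, the leading coefficient vanishes, and u(n) = 2n^4 + 3n³ + 3n² - 5n + 3.
Then u(-3) = 126.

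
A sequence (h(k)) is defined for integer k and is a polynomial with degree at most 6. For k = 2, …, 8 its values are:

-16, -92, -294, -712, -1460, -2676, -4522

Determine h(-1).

First differences: -76, -202, -418, -748, -1216, -1846. Second differences: -126, -216, -330, -468, -630. Third differences: -90, -114, -138, -162. Fourth differences: -24, -24, -24.
Level-4 differences are constant, so h has degree 4.
Fitting a degree-4 polynomial gives h(k) = -k^4 - k³ + k² + 3k - 2.
Then h(-1) = -4.

-4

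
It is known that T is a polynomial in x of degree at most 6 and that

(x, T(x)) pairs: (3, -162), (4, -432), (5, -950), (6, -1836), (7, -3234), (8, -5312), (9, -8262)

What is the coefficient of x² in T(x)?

First differences: -270, -518, -886, -1398, -2078, -2950. Second differences: -248, -368, -512, -680, -872. Third differences: -120, -144, -168, -192. Fourth differences: -24, -24, -24.
Level-4 differences are constant, so T has degree 4.
Fitting a degree-4 polynomial gives T(x) = -x^4 - 2x³ - 3x².
The coefficient of x² is -3.

-3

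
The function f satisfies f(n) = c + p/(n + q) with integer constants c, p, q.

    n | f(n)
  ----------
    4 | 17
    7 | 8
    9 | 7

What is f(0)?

(f(n) − c)(n + q) = p for each data point; the three points give a linear system in c and q, then p follows.
Solving: c = 5, q = -3, p = 12, so f(n) = 5 + 12/(n − 3).
Then f(0) = 5 + 12/(-3) = 1.

1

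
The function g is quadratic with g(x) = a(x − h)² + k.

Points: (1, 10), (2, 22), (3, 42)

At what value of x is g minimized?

First differences 12, 20; second difference 8 = 2a, so a = 4.
Expanding, the x-coefficient is −2ah = -8h; matching it to the data gives h = 0, and then k = 6.
So g(x) = 4(x + 0)² + 6.
Hence h = 0.

0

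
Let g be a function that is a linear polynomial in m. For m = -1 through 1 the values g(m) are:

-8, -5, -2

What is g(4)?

First differences: 3, 3.
Level-1 differences are constant, so g has degree 1.
Fitting a degree-1 polynomial gives g(m) = 3m - 5.
Then g(4) = 7.

7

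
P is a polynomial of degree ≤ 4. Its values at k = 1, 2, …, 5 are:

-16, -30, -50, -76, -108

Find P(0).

-8

First differences: -14, -20, -26, -32. Second differences: -6, -6, -6.
Level-2 differences are constant, so P has degree 2.
Fitting a degree-2 polynomial gives P(k) = -3k² - 5k - 8.
Then P(0) = -8.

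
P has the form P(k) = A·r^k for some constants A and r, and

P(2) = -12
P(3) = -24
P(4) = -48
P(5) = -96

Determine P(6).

-192

Consecutive ratio: -24/(-12) = 2, and -48/(-24) = 2, so r = 2.
Then A·2^2 = -12 gives A = -3, and P(k) = -3·2^k.
P(6) = -3·2^6 = -192.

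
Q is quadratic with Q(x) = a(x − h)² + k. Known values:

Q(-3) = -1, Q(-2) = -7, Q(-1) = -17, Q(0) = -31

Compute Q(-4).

1

First differences -6, -10, -14; second difference -4 = 2a, so a = -2.
Expanding, the x-coefficient is −2ah = 4h; matching it to the data gives h = -4, and then k = 1.
So Q(x) = -2(x + 4)² + 1.
Q(-4) = -2·0² + 1 = 1.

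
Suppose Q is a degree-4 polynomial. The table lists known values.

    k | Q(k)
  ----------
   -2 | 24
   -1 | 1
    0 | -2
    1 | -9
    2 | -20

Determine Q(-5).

Write Q(k) = ak^4 + bk³ + ck² + dk + e; the 5 given values yield a linear system in the 5 coefficients.
Solving, Q(k) = k^4 - 2k³ - 3k² - 3k - 2.
Then Q(-5) = 813.

813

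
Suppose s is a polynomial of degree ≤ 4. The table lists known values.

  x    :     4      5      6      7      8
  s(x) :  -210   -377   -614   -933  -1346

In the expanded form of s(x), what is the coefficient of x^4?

First differences: -167, -237, -319, -413. Second differences: -70, -82, -94. Third differences: -12, -12.
Level-3 differences are constant, so s has degree 3.
Fitting a degree-3 polynomial gives s(x) = -2x³ - 5x² - 2.
The coefficient of x^4 is 0.

0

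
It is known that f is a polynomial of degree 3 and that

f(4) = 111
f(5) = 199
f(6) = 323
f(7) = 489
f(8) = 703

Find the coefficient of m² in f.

First differences: 88, 124, 166, 214. Second differences: 36, 42, 48. Third differences: 6, 6.
Level-3 differences are constant, so f has degree 3.
Fitting a degree-3 polynomial gives f(m) = m³ + 3m² - 1.
The coefficient of m² is 3.

3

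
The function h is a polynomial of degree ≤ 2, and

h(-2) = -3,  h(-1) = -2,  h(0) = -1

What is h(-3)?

-4

First differences: 1, 1.
Level-1 differences are constant, so h has degree 1.
Fitting a degree-1 polynomial gives h(n) = n - 1.
Then h(-3) = -4.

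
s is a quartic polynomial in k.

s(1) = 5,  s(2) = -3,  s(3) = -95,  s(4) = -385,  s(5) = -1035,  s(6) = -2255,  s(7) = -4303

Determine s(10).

First differences: -8, -92, -290, -650, -1220, -2048. Second differences: -84, -198, -360, -570, -828. Third differences: -114, -162, -210, -258. Fourth differences: -48, -48, -48.
Level-4 differences are constant, so s has degree 4.
Fitting a degree-4 polynomial gives s(k) = -2k^4 + k³ + 2k² + 9k - 5.
Then s(10) = -18715.

-18715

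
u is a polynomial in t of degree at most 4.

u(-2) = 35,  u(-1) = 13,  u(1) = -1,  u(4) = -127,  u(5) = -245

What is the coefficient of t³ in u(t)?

-2

Write u(t) = at^4 + bt³ + ct² + dt + e; the 5 given values yield a linear system in the 5 coefficients.
Solving, the leading coefficient vanishes, and u(t) = -2t³ + t² - 5t + 5.
The coefficient of t³ is -2.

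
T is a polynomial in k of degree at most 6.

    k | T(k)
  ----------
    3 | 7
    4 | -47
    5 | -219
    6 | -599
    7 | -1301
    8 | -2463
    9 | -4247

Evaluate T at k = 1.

1

First differences: -54, -172, -380, -702, -1162, -1784. Second differences: -118, -208, -322, -460, -622. Third differences: -90, -114, -138, -162. Fourth differences: -24, -24, -24.
Level-4 differences are constant, so T has degree 4.
Fitting a degree-4 polynomial gives T(k) = -k^4 + 3k³ + 2k² - 4k + 1.
Then T(1) = 1.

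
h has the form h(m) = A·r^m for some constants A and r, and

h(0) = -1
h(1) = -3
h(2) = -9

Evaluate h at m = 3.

Consecutive ratio: -3/(-1) = 3, and -9/(-3) = 3, so r = 3.
Then A·3^0 = -1 gives A = -1, and h(m) = -1·3^m.
h(3) = -1·3^3 = -27.

-27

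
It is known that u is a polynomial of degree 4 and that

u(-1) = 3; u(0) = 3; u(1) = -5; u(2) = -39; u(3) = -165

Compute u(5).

Write u(m) = am^4 + bm³ + cm² + dm + e; the 5 given values yield a linear system in the 5 coefficients.
Solving, u(m) = -2m^4 + m³ - 2m² - 5m + 3.
Then u(5) = -1197.

-1197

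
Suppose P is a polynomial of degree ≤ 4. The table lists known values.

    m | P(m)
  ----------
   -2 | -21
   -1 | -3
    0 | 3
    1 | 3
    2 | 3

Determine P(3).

9

First differences: 18, 6, 0, 0. Second differences: -12, -6, 0. Third differences: 6, 6.
Level-3 differences are constant, so P has degree 3.
Fitting a degree-3 polynomial gives P(m) = m³ - 3m² + 2m + 3.
Then P(3) = 9.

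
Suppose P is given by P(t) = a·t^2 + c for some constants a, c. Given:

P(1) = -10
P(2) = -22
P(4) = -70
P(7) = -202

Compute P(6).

-150

From P(1) = -10 and P(2) = -22: 1a + c = -10 and 4a + c = -22.
Subtracting: 3a = -12, so a = -4; then c = -10 − (-4)·1 = -6.
So P(t) = -4t² − 6, and P(6) = -150.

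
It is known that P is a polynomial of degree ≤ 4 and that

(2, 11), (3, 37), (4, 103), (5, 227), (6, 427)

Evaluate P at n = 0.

First differences: 26, 66, 124, 200. Second differences: 40, 58, 76. Third differences: 18, 18.
Level-3 differences are constant, so P has degree 3.
Fitting a degree-3 polynomial gives P(n) = 3n³ - 7n² + 4n + 7.
Then P(0) = 7.

7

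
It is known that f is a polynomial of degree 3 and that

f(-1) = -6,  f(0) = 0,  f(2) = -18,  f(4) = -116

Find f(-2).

Write f(x) = ax³ + bx² + cx + d; the 4 given values yield a linear system in the 4 coefficients.
Solving, f(x) = -x³ - 4x² + 3x.
Then f(-2) = -14.

-14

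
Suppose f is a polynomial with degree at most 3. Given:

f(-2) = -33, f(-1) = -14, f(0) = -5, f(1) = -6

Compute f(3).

Write f(n) = an³ + bn² + cn + d; the 4 given values yield a linear system in the 4 coefficients.
Solving, the leading coefficient vanishes, and f(n) = -5n² + 4n - 5.
Then f(3) = -38.

-38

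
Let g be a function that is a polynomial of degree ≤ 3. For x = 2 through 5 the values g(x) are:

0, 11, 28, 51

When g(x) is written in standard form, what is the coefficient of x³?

0

First differences: 11, 17, 23. Second differences: 6, 6.
Level-2 differences are constant, so g has degree 2.
Fitting a degree-2 polynomial gives g(x) = 3x² - 4x - 4.
The coefficient of x³ is 0.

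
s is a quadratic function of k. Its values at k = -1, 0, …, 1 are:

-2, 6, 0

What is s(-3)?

Write s(k) = ak² + bk + c; the 3 given values yield a linear system in the 3 coefficients.
Solving, s(k) = -7k² + k + 6.
Then s(-3) = -60.

-60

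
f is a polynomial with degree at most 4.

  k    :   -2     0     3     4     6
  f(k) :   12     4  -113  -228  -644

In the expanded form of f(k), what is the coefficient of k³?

-2

Write f(k) = ak^4 + bk³ + ck² + dk + e; the 5 given values yield a linear system in the 5 coefficients.
Solving, the leading coefficient vanishes, and f(k) = -2k³ - 5k² - 6k + 4.
The coefficient of k³ is -2.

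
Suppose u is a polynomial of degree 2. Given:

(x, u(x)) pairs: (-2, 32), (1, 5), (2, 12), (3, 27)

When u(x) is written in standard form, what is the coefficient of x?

Write u(x) = ax² + bx + c; the 4 given values yield a linear system in the 3 coefficients.
Solving, u(x) = 4x² - 5x + 6.
The coefficient of x is -5.

-5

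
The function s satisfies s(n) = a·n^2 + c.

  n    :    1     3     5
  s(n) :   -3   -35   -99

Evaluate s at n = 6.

-143

From s(1) = -3 and s(3) = -35: 1a + c = -3 and 9a + c = -35.
Subtracting: 8a = -32, so a = -4; then c = -3 − (-4)·1 = 1.
So s(n) = -4n² + 1, and s(6) = -143.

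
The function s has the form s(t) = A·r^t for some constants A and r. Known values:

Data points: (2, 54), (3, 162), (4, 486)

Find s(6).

Consecutive ratio: 162/54 = 3, and 486/162 = 3, so r = 3.
Then A·3^2 = 54 gives A = 6, and s(t) = 6·3^t.
s(6) = 6·3^6 = 4374.

4374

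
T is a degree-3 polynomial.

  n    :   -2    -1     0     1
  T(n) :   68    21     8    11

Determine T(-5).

593

Write T(n) = an³ + bn² + cn + d; the 4 given values yield a linear system in the 4 coefficients.
Solving, T(n) = -3n³ + 8n² - 2n + 8.
Then T(-5) = 593.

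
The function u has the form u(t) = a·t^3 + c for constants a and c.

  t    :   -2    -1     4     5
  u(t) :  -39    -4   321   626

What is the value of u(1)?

From u(-2) = -39 and u(-1) = -4: -8a + c = -39 and -1a + c = -4.
Subtracting: 7a = 35, so a = 5; then c = -39 − 5·(-8) = 1.
So u(t) = 5t³ + 1, and u(1) = 6.

6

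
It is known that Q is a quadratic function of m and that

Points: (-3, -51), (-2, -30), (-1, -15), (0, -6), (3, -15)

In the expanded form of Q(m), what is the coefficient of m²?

-3

Write Q(m) = am² + bm + c; the 5 given values yield a linear system in the 3 coefficients.
Solving, Q(m) = -3m² + 6m - 6.
The coefficient of m² is -3.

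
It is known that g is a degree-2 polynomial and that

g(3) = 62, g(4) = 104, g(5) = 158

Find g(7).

Write g(n) = an² + bn + c; the 3 given values yield a linear system in the 3 coefficients.
Solving, g(n) = 6n² + 8.
Then g(7) = 302.

302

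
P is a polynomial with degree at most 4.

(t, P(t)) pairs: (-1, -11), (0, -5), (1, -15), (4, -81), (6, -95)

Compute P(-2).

-39

Write P(t) = at^4 + bt³ + ct² + dt + e; the 5 given values yield a linear system in the 5 coefficients.
Solving, the leading coefficient vanishes, and P(t) = t³ - 8t² - 3t - 5.
Then P(-2) = -39.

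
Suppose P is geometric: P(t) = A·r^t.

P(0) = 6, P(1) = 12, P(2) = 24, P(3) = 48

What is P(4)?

96

Consecutive ratio: 12/6 = 2, and 24/12 = 2, so r = 2.
Then A·2^0 = 6 gives A = 6, and P(t) = 6·2^t.
P(4) = 6·2^4 = 96.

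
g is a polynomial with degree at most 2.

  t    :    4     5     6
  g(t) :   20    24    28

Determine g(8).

First differences: 4, 4.
Level-1 differences are constant, so g has degree 1.
Fitting a degree-1 polynomial gives g(t) = 4t + 4.
Then g(8) = 36.

36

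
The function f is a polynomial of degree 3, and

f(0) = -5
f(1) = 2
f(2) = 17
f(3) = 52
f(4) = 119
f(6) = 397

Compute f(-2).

Write f(m) = am³ + bm² + cm + d; the 6 given values yield a linear system in the 4 coefficients.
Solving, f(m) = 2m³ - 2m² + 7m - 5.
Then f(-2) = -43.

-43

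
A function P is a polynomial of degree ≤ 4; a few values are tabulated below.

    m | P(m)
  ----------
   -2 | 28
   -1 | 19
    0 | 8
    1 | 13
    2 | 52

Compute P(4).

First differences: -9, -11, 5, 39. Second differences: -2, 16, 34. Third differences: 18, 18.
Level-3 differences are constant, so P has degree 3.
Fitting a degree-3 polynomial gives P(m) = 3m³ + 8m² - 6m + 8.
Then P(4) = 304.

304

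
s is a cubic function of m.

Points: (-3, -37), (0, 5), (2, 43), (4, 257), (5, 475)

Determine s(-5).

-265

Write s(m) = am³ + bm² + cm + d; the 5 given values yield a linear system in the 4 coefficients.
Solving, s(m) = 3m³ + 4m² - m + 5.
Then s(-5) = -265.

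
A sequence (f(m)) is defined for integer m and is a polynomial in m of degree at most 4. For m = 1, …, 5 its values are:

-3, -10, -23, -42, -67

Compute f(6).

-98

First differences: -7, -13, -19, -25. Second differences: -6, -6, -6.
Level-2 differences are constant, so f has degree 2.
Fitting a degree-2 polynomial gives f(m) = -3m² + 2m - 2.
Then f(6) = -98.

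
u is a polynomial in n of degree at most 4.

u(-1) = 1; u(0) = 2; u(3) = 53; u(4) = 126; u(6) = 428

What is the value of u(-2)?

Write u(n) = an^4 + bn³ + cn² + dn + e; the 5 given values yield a linear system in the 5 coefficients.
Solving, the leading coefficient vanishes, and u(n) = 2n³ - n + 2.
Then u(-2) = -12.

-12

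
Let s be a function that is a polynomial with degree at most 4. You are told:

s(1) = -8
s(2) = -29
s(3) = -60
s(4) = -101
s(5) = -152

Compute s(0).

First differences: -21, -31, -41, -51. Second differences: -10, -10, -10.
Level-2 differences are constant, so s has degree 2.
Fitting a degree-2 polynomial gives s(t) = -5t² - 6t + 3.
Then s(0) = 3.

3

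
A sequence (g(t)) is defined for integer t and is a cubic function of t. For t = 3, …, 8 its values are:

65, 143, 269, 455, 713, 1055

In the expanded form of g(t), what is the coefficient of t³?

First differences: 78, 126, 186, 258, 342. Second differences: 48, 60, 72, 84. Third differences: 12, 12, 12.
Level-3 differences are constant, so g has degree 3.
Fitting a degree-3 polynomial gives g(t) = 2t³ + 4t - 1.
The coefficient of t³ is 2.

2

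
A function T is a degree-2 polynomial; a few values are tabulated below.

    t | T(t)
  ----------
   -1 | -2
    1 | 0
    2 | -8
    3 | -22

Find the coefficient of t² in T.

Write T(t) = at² + bt + c; the 4 given values yield a linear system in the 3 coefficients.
Solving, T(t) = -3t² + t + 2.
The coefficient of t² is -3.

-3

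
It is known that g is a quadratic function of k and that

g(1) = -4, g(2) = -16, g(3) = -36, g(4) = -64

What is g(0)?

0

First differences: -12, -20, -28. Second differences: -8, -8.
Level-2 differences are constant, so g has degree 2.
Fitting a degree-2 polynomial gives g(k) = -4k².
The constant term is g(0) = 0.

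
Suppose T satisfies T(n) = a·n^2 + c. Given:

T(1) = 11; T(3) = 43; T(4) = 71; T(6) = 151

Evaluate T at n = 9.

From T(1) = 11 and T(3) = 43: 1a + c = 11 and 9a + c = 43.
Subtracting: 8a = 32, so a = 4; then c = 11 − 4·1 = 7.
So T(n) = 4n² + 7, and T(9) = 331.

331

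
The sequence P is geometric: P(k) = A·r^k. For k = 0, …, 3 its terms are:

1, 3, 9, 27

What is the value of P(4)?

Consecutive ratio: 3/1 = 3, and 9/3 = 3, so r = 3.
Then A·3^0 = 1 gives A = 1, and P(k) = 1·3^k.
P(4) = 1·3^4 = 81.

81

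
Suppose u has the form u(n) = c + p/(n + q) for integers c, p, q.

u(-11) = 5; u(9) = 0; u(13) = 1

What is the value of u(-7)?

6

(u(n) − c)(n + q) = p for each data point; the three points give a linear system in c and q, then p follows.
Solving: c = 3, q = -1, p = -24, so u(n) = 3 − 24/(n − 1).
Then u(-7) = 3 − 24/(-8) = 6.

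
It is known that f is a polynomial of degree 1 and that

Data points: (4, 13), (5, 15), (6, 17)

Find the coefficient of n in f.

2

First differences: 2, 2.
Level-1 differences are constant, so f has degree 1.
Fitting a degree-1 polynomial gives f(n) = 2n + 5.
The coefficient of n is 2.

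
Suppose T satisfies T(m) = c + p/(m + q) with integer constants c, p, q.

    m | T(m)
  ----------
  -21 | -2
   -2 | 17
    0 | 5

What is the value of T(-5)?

-10

(T(m) − c)(m + q) = p for each data point; the three points give a linear system in c and q, then p follows.
Solving: c = -1, q = 3, p = 18, so T(m) = -1 + 18/(m + 3).
Then T(-5) = -1 + 18/(-2) = -10.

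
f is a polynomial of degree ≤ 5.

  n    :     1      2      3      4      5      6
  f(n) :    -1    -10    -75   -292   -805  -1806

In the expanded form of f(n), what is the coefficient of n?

-1

Write f(n) = an^5 + bn^4 + cn³ + dn² + en + p; the 6 given values yield a linear system in the 6 coefficients.
Solving, the leading coefficient vanishes, and f(n) = -2n^4 + 4n³ - 2n² - n.
The coefficient of n is -1.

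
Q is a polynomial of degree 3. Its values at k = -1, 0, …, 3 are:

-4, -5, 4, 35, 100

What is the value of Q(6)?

First differences: -1, 9, 31, 65. Second differences: 10, 22, 34. Third differences: 12, 12.
Level-3 differences are constant, so Q has degree 3.
Fitting a degree-3 polynomial gives Q(k) = 2k³ + 5k² + 2k - 5.
Then Q(6) = 619.

619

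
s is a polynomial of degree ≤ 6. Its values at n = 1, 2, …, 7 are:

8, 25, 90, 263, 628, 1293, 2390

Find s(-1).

Write s(n) = an^6 + bn^5 + cn^4 + dn³ + en² + pn + q; the 7 given values yield a linear system in the 7 coefficients.
Solving, the top 2 coefficients vanish, and s(n) = n^4 - n² + 5n + 3.
Then s(-1) = -2.

-2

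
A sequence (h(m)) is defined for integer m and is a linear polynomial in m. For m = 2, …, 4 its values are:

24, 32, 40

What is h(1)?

16

Write h(m) = am + b; the 3 given values yield a linear system in the 2 coefficients.
Solving, h(m) = 8m + 8.
Then h(1) = 16.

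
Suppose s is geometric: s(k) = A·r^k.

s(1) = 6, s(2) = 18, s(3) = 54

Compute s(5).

486

Consecutive ratio: 18/6 = 3, and 54/18 = 3, so r = 3.
Then A·3^1 = 6 gives A = 2, and s(k) = 2·3^k.
s(5) = 2·3^5 = 486.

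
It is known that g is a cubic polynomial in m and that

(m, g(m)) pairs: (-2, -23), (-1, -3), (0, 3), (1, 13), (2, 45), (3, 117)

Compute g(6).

753

First differences: 20, 6, 10, 32, 72. Second differences: -14, 4, 22, 40. Third differences: 18, 18, 18.
Level-3 differences are constant, so g has degree 3.
Fitting a degree-3 polynomial gives g(m) = 3m³ + 2m² + 5m + 3.
Then g(6) = 753.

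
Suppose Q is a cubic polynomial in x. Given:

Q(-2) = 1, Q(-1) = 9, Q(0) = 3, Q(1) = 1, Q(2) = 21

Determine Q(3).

First differences: 8, -6, -2, 20. Second differences: -14, 4, 22. Third differences: 18, 18.
Level-3 differences are constant, so Q has degree 3.
Extending the table by one column gives the next first difference 60, so Q(3) = 21 + 60 = 81.

81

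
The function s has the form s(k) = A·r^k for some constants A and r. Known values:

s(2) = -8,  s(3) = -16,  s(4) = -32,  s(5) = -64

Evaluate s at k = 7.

Consecutive ratio: -16/(-8) = 2, and -32/(-16) = 2, so r = 2.
Then A·2^2 = -8 gives A = -2, and s(k) = -2·2^k.
s(7) = -2·2^7 = -256.

-256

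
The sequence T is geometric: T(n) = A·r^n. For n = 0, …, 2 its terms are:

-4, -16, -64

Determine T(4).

-1024

Consecutive ratio: -16/(-4) = 4, and -64/(-16) = 4, so r = 4.
Then A·4^0 = -4 gives A = -4, and T(n) = -4·4^n.
T(4) = -4·4^4 = -1024.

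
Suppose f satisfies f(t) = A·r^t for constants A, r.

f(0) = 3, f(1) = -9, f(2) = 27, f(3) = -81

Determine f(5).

Consecutive ratio: -9/3 = -3, and 27/(-9) = -3, so r = -3.
Then A·(-3)^0 = 3 gives A = 3, and f(t) = 3·(-3)^t.
f(5) = 3·(-3)^5 = -729.

-729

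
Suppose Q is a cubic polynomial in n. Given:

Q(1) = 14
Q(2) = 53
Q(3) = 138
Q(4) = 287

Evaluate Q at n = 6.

Write Q(n) = an³ + bn² + cn + d; the 4 given values yield a linear system in the 4 coefficients.
Solving, Q(n) = 3n³ + 5n² + 3n + 3.
Then Q(6) = 849.

849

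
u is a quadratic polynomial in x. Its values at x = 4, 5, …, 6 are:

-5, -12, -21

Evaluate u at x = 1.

Write u(x) = ax² + bx + c; the 3 given values yield a linear system in the 3 coefficients.
Solving, u(x) = -x² + 2x + 3.
Then u(1) = 4.

4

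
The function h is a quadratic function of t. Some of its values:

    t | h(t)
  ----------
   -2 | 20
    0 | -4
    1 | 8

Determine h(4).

140

Write h(t) = at² + bt + c; the 3 given values yield a linear system in the 3 coefficients.
Solving, h(t) = 8t² + 4t - 4.
Then h(4) = 140.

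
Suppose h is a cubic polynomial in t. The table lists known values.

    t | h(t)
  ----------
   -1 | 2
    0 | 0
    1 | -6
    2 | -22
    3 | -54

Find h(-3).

First differences: -2, -6, -16, -32. Second differences: -4, -10, -16. Third differences: -6, -6.
Level-3 differences are constant, so h has degree 3.
Fitting a degree-3 polynomial gives h(t) = -t³ - 2t² - 3t.
Then h(-3) = 18.

18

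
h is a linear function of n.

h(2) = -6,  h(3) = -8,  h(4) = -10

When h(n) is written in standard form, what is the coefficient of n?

Write h(n) = an + b; the 3 given values yield a linear system in the 2 coefficients.
Solving, h(n) = -2n - 2.
The coefficient of n is -2.

-2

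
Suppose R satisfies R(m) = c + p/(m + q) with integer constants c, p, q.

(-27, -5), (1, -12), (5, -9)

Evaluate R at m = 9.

-8

(R(m) − c)(m + q) = p for each data point; the three points give a linear system in c and q, then p follows.
Solving: c = -6, q = 3, p = -24, so R(m) = -6 − 24/(m + 3).
Then R(9) = -6 − 24/12 = -8.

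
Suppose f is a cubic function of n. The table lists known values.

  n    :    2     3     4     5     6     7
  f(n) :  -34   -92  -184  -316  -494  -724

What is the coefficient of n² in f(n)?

-8

Write f(n) = an³ + bn² + cn + d; the 6 given values yield a linear system in the 4 coefficients.
Solving, f(n) = -n³ - 8n² + n + 4.
The coefficient of n² is -8.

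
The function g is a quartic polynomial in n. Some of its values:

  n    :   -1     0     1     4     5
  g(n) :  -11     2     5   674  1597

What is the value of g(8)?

9826

Write g(n) = an^4 + bn³ + cn² + dn + e; the 5 given values yield a linear system in the 5 coefficients.
Solving, g(n) = 2n^4 + 4n³ - 7n² + 4n + 2.
Then g(8) = 9826.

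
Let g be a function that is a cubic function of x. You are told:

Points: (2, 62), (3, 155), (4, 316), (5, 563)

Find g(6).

914

Write g(x) = ax³ + bx² + cx + d; the 4 given values yield a linear system in the 4 coefficients.
Solving, g(x) = 3x³ + 7x² + x + 8.
Then g(6) = 914.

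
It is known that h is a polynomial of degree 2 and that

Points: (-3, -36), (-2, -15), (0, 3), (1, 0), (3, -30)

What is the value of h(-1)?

Write h(t) = at² + bt + c; the 5 given values yield a linear system in the 3 coefficients.
Solving, h(t) = -4t² + t + 3.
Then h(-1) = -2.

-2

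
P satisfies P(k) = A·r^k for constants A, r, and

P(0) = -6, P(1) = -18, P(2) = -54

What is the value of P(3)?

Consecutive ratio: -18/(-6) = 3, and -54/(-18) = 3, so r = 3.
Then A·3^0 = -6 gives A = -6, and P(k) = -6·3^k.
P(3) = -6·3^3 = -162.

-162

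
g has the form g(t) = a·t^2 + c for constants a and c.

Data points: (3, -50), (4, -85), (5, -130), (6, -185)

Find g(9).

From g(3) = -50 and g(4) = -85: 9a + c = -50 and 16a + c = -85.
Subtracting: 7a = -35, so a = -5; then c = -50 − (-5)·9 = -5.
So g(t) = -5t² − 5, and g(9) = -410.

-410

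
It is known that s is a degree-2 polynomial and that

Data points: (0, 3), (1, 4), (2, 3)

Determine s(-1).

Write s(x) = ax² + bx + c; the 3 given values yield a linear system in the 3 coefficients.
Solving, s(x) = -x² + 2x + 3.
Then s(-1) = 0.

0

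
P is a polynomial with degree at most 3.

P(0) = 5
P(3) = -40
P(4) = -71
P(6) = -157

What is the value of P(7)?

Write P(k) = ak³ + bk² + ck + d; the 4 given values yield a linear system in the 4 coefficients.
Solving, the leading coefficient vanishes, and P(k) = -4k² - 3k + 5.
Then P(7) = -212.

-212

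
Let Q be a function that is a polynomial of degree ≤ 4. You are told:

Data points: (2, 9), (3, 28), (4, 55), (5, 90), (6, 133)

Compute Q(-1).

Write Q(k) = ak^4 + bk³ + ck² + dk + e; the 5 given values yield a linear system in the 5 coefficients.
Solving, the top 2 coefficients vanish, and Q(k) = 4k² - k - 5.
Then Q(-1) = 0.

0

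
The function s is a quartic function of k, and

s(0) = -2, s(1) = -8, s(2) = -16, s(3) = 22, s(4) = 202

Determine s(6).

Write s(k) = ak^4 + bk³ + ck² + dk + e; the 5 given values yield a linear system in the 5 coefficients.
Solving, s(k) = 2k^4 - 4k³ - 3k² - k - 2.
Then s(6) = 1612.

1612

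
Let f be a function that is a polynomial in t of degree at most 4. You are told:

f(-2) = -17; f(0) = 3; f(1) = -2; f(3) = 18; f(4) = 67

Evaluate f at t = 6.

Write f(t) = at^4 + bt³ + ct² + dt + e; the 5 given values yield a linear system in the 5 coefficients.
Solving, the leading coefficient vanishes, and f(t) = 2t³ - 3t² - 4t + 3.
Then f(6) = 303.

303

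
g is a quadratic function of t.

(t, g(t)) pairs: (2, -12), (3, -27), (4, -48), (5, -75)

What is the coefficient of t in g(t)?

Write g(t) = at² + bt + c; the 4 given values yield a linear system in the 3 coefficients.
Solving, g(t) = -3t².
The coefficient of t is 0.

0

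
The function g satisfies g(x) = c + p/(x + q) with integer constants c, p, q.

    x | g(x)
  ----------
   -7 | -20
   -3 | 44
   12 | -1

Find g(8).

(g(x) − c)(x + q) = p for each data point; the three points give a linear system in c and q, then p follows.
Solving: c = -4, q = 4, p = 48, so g(x) = -4 + 48/(x + 4).
Then g(8) = -4 + 48/12 = 0.

0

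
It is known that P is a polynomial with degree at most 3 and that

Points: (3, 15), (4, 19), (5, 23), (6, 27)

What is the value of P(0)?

3

First differences: 4, 4, 4.
Level-1 differences are constant, so P has degree 1.
Fitting a degree-1 polynomial gives P(x) = 4x + 3.
Then P(0) = 3.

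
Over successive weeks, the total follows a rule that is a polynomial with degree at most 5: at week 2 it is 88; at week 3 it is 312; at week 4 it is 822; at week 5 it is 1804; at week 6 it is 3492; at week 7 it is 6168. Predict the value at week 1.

12

Write the value at k as h(k).
First differences: 224, 510, 982, 1688, 2676. Second differences: 286, 472, 706, 988. Third differences: 186, 234, 282. Fourth differences: 48, 48.
Level-4 differences are constant, so h has degree 4.
Fitting a degree-4 polynomial gives h(k) = 2k^4 + 3k³ + 6k² + 7k - 6.
Then h(1) = 12.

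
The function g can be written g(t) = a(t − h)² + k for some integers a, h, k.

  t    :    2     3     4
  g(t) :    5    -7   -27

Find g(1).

First differences -12, -20; second difference -8 = 2a, so a = -4.
Expanding, the t-coefficient is −2ah = 8h; matching it to the data gives h = 1, and then k = 9.
So g(t) = -4(t − 1)² + 9.
g(1) = -4·0² + 9 = 9.

9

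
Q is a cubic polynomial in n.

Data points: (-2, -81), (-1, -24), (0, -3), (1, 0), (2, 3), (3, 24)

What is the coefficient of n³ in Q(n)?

Write Q(n) = an³ + bn² + cn + d; the 6 given values yield a linear system in the 4 coefficients.
Solving, Q(n) = 3n³ - 9n² + 9n - 3.
The coefficient of n³ is 3.

3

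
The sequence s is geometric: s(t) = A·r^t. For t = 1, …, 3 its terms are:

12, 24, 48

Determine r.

2

Consecutive ratio: 24/12 = 2, and 48/24 = 2, so r = 2.
Then A·2^1 = 12 gives A = 6, and s(t) = 6·2^t.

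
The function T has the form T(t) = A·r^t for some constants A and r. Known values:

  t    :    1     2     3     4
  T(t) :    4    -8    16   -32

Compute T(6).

Consecutive ratio: -8/4 = -2, and 16/(-8) = -2, so r = -2.
Then A·(-2)^1 = 4 gives A = -2, and T(t) = -2·(-2)^t.
T(6) = -2·(-2)^6 = -128.

-128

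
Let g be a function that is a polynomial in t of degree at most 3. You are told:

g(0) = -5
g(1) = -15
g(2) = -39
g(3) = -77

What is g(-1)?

-9

First differences: -10, -24, -38. Second differences: -14, -14.
Level-2 differences are constant, so g has degree 2.
Fitting a degree-2 polynomial gives g(t) = -7t² - 3t - 5.
Then g(-1) = -9.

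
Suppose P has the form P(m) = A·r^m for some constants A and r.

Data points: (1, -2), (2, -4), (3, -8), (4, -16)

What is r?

2

Consecutive ratio: -4/(-2) = 2, and -8/(-4) = 2, so r = 2.
Then A·2^1 = -2 gives A = -1, and P(m) = -1·2^m.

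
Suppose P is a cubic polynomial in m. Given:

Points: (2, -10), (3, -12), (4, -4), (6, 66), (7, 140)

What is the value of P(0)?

0

Write P(m) = am³ + bm² + cm + d; the 5 given values yield a linear system in the 4 coefficients.
Solving, P(m) = m³ - 4m² - m.
Then P(0) = 0.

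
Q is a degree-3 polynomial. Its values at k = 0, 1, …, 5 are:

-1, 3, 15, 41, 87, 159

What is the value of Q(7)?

405

Write Q(k) = ak³ + bk² + ck + d; the 6 given values yield a linear system in the 4 coefficients.
Solving, Q(k) = k³ + k² + 2k - 1.
Then Q(7) = 405.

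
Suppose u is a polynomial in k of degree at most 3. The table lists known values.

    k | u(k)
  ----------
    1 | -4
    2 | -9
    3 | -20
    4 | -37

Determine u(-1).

-12

First differences: -5, -11, -17. Second differences: -6, -6.
Level-2 differences are constant, so u has degree 2.
Fitting a degree-2 polynomial gives u(k) = -3k² + 4k - 5.
Then u(-1) = -12.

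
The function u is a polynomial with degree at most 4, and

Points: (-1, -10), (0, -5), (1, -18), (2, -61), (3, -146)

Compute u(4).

First differences: 5, -13, -43, -85. Second differences: -18, -30, -42. Third differences: -12, -12.
Level-3 differences are constant, so u has degree 3.
Fitting a degree-3 polynomial gives u(k) = -2k³ - 9k² - 2k - 5.
Then u(4) = -285.

-285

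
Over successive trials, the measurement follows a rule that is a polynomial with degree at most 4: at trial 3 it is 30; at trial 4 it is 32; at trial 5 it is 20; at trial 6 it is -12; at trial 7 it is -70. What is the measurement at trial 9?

-288

Write the value at n as T(n).
Write T(n) = an^4 + bn³ + cn² + dn + e; the 5 given values yield a linear system in the 5 coefficients.
Solving, the leading coefficient vanishes, and T(n) = -n³ + 5n² + 4n.
Then T(9) = -288.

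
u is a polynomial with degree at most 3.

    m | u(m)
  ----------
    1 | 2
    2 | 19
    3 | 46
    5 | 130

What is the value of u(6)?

187

Write u(m) = am³ + bm² + cm + d; the 4 given values yield a linear system in the 4 coefficients.
Solving, the leading coefficient vanishes, and u(m) = 5m² + 2m - 5.
Then u(6) = 187.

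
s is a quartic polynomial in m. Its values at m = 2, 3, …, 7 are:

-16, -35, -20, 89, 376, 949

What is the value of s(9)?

3505

Write s(m) = am^4 + bm³ + cm² + dm + e; the 6 given values yield a linear system in the 5 coefficients.
Solving, s(m) = m^4 - 4m³ - 2m² + 2m + 4.
Then s(9) = 3505.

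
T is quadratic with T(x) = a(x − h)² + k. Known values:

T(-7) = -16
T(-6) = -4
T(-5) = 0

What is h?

First differences 12, 4; second difference -8 = 2a, so a = -4.
Expanding, the x-coefficient is −2ah = 8h; matching it to the data gives h = -5, and then k = 0.
So T(x) = -4(x + 5)² + 0.
Hence h = -5.

-5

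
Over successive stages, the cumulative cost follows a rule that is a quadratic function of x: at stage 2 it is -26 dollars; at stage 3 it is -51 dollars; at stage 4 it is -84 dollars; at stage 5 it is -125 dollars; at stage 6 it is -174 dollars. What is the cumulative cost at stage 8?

Write the value at x as f(x).
First differences: -25, -33, -41, -49. Second differences: -8, -8, -8.
Level-2 differences are constant, so f has degree 2.
Fitting a degree-2 polynomial gives f(x) = -4x² - 5x.
Then f(8) = -296.

-296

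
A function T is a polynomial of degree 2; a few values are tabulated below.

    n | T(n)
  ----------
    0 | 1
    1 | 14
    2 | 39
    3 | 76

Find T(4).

125

First differences: 13, 25, 37. Second differences: 12, 12.
Level-2 differences are constant, so T has degree 2.
Extending the table by one column gives the next first difference 49, so T(4) = 76 + 49 = 125.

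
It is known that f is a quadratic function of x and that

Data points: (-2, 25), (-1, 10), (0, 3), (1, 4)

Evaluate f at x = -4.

First differences: -15, -7, 1. Second differences: 8, 8.
Level-2 differences are constant, so f has degree 2.
Fitting a degree-2 polynomial gives f(x) = 4x² - 3x + 3.
Then f(-4) = 79.

79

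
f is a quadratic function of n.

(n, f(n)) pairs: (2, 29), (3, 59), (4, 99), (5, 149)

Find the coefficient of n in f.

5

Write f(n) = an² + bn + c; the 4 given values yield a linear system in the 3 coefficients.
Solving, f(n) = 5n² + 5n - 1.
The coefficient of n is 5.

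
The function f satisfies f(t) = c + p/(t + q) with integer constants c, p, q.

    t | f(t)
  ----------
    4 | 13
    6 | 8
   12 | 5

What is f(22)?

(f(t) − c)(t + q) = p for each data point; the three points give a linear system in c and q, then p follows.
Solving: c = 3, q = -2, p = 20, so f(t) = 3 + 20/(t − 2).
Then f(22) = 3 + 20/20 = 4.

4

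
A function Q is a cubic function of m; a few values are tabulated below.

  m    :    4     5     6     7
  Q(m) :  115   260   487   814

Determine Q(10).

2575

Write Q(m) = am³ + bm² + cm + d; the 4 given values yield a linear system in the 4 coefficients.
Solving, Q(m) = 3m³ - 4m² - 2m - 5.
Then Q(10) = 2575.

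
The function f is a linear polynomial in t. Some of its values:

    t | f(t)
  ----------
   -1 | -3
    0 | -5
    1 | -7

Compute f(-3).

1

First differences: -2, -2.
Level-1 differences are constant, so f has degree 1.
Fitting a degree-1 polynomial gives f(t) = -2t - 5.
Then f(-3) = 1.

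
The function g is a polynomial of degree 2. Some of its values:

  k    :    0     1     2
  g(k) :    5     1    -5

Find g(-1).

7

Write g(k) = ak² + bk + c; the 3 given values yield a linear system in the 3 coefficients.
Solving, g(k) = -k² - 3k + 5.
Then g(-1) = 7.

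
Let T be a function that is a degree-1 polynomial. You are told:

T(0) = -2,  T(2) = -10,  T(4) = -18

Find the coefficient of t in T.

Write T(t) = at + b; the 3 given values yield a linear system in the 2 coefficients.
Solving, T(t) = -4t - 2.
The coefficient of t is -4.

-4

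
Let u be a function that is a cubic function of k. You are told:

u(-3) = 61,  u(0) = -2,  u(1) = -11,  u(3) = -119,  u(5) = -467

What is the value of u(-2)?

Write u(k) = ak³ + bk² + ck + d; the 5 given values yield a linear system in the 4 coefficients.
Solving, u(k) = -3k³ - 3k² - 3k - 2.
Then u(-2) = 16.

16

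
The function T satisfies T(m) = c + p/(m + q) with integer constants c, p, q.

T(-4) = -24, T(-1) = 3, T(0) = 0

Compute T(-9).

-9

(T(m) − c)(m + q) = p for each data point; the three points give a linear system in c and q, then p follows.
Solving: c = -6, q = 3, p = 18, so T(m) = -6 + 18/(m + 3).
Then T(-9) = -6 + 18/(-6) = -9.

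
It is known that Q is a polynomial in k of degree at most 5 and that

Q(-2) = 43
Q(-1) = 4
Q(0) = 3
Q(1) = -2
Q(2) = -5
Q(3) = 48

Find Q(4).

259

Write Q(k) = ak^5 + bk^4 + ck³ + dk² + ek + p; the 6 given values yield a linear system in the 6 coefficients.
Solving, the leading coefficient vanishes, and Q(k) = 2k^4 - 3k³ - 4k² + 3.
Then Q(4) = 259.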